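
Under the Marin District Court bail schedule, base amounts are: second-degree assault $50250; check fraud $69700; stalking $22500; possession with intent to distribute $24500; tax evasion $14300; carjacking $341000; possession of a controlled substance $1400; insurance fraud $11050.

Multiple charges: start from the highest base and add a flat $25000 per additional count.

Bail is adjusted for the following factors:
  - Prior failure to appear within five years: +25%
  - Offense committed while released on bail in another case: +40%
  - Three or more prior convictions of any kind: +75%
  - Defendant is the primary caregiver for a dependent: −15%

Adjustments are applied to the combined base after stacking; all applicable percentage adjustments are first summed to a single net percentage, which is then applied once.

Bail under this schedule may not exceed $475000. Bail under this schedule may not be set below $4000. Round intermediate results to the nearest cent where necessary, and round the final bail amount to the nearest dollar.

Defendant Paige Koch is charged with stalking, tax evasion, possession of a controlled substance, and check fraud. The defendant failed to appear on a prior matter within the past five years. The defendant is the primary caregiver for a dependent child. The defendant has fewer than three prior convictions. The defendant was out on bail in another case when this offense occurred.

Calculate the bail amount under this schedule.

Base amounts from the schedule: stalking $22500; tax evasion $14300; possession of a controlled substance $1400; check fraud $69700.
Stacking rule: highest base plus $25000 per additional charge. Highest is check fraud at $69700; 3 additional charges → +$75000. Combined base = $144700.
Net percentage adjustment: +25% +40% −15% = +50%. $144700 × 1.5 = $217050.
$217050 is within the $475000 maximum.
$217050 is at or above the $4000 minimum.

$217050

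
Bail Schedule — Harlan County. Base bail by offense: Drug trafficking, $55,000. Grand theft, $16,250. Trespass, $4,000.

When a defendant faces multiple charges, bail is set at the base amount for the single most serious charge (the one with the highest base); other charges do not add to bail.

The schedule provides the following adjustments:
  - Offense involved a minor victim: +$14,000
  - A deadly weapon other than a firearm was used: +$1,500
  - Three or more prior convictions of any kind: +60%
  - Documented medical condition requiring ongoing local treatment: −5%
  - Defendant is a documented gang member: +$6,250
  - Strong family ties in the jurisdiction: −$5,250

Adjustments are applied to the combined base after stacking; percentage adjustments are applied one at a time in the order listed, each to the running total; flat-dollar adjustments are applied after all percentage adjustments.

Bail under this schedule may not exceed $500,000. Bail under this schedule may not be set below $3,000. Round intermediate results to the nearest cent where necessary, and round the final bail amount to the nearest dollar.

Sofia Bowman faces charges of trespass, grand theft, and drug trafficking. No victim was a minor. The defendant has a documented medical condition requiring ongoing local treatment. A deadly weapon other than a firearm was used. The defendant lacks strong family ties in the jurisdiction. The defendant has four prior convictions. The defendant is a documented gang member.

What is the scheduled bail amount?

Base amounts from the schedule: trespass $4,000; grand theft $16,250; drug trafficking $55,000.
Stacking rule: use the highest base only. Highest is drug trafficking at $55,000. Combined base = $55,000.
Three or more prior convictions of any kind (+60%): $55,000 × 1.6 = $88,000.
Documented medical condition requiring ongoing local treatment (−5%): $88,000 × 0.95 = $83,600.
A deadly weapon other than a firearm was used (+$1,500 flat): $83,600 + $1,500 = $85,100.
Defendant is a documented gang member (+$6,250 flat): $85,100 + $6,250 = $91,350.
$91,350 is within the $500,000 maximum.
$91,350 is at or above the $3,000 minimum.

$91,350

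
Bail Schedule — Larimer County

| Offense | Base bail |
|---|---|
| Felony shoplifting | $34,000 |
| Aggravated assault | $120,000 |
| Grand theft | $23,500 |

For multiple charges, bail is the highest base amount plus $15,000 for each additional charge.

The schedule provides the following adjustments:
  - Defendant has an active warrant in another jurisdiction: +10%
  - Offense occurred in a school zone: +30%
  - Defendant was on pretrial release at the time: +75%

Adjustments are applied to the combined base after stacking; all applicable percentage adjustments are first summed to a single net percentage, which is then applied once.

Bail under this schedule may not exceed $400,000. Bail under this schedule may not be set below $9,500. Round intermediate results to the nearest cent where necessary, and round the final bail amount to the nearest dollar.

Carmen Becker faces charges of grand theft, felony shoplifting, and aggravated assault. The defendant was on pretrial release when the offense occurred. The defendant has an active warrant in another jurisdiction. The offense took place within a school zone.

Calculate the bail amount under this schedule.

$322,500

Base amounts from the schedule: grand theft $23,500; felony shoplifting $34,000; aggravated assault $120,000.
Stacking rule: highest base plus $15,000 per additional charge. Highest is aggravated assault at $120,000; 2 additional charges → +$30,000. Combined base = $150,000.
Net percentage adjustment: +10% +30% +75% = +115%. $150,000 × 2.15 = $322,500.
$322,500 is within the $400,000 maximum.
$322,500 is at or above the $9,500 minimum.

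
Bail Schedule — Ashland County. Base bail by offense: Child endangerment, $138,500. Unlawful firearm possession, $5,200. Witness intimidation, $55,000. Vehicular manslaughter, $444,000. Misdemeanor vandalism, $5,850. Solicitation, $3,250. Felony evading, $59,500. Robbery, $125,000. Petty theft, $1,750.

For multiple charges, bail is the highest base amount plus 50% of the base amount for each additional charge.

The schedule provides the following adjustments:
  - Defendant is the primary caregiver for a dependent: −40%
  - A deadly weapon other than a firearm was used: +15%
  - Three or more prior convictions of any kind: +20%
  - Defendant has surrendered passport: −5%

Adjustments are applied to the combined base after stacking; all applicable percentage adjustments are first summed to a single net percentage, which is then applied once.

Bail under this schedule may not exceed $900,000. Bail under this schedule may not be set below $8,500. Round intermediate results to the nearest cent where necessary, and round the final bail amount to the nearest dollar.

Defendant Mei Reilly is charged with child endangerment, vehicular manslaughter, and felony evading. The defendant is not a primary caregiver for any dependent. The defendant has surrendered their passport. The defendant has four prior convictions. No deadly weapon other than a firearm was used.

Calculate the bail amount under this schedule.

$624,450

Base amounts from the schedule: child endangerment $138,500; vehicular manslaughter $444,000; felony evading $59,500.
Stacking rule: highest base plus 50% of each additional charge. Highest is vehicular manslaughter at $444,000. Additional: $138,500 × 50% = $69,250; $59,500 × 50% = $29,750. Combined base = $444,000 + $99,000 = $543,000.
Net percentage adjustment: +20% −5% = +15%. $543,000 × 1.15 = $624,450.
$624,450 is within the $900,000 maximum.
$624,450 is at or above the $8,500 minimum.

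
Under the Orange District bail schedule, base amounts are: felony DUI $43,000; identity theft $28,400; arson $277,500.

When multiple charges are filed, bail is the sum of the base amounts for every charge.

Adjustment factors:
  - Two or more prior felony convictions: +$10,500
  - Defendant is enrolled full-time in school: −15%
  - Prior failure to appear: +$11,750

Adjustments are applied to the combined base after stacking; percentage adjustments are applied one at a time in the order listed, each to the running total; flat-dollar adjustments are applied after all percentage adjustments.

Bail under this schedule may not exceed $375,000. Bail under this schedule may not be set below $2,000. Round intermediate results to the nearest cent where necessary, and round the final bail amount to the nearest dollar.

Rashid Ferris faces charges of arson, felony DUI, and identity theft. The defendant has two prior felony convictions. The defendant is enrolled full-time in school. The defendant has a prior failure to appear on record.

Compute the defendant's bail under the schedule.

Base amounts from the schedule: arson $277,500; felony DUI $43,000; identity theft $28,400.
Stacking rule: sum of all bases. $277,500 + $43,000 + $28,400 = $348,900.
Defendant is enrolled full-time in school (−15%): $348,900 × 0.85 = $296,565.
Two or more prior felony convictions (+$10,500 flat): $296,565 + $10,500 = $307,065.
Prior failure to appear (+$11,750 flat): $307,065 + $11,750 = $318,815.
$318,815 is within the $375,000 maximum.
$318,815 is at or above the $2,000 minimum.

$318,815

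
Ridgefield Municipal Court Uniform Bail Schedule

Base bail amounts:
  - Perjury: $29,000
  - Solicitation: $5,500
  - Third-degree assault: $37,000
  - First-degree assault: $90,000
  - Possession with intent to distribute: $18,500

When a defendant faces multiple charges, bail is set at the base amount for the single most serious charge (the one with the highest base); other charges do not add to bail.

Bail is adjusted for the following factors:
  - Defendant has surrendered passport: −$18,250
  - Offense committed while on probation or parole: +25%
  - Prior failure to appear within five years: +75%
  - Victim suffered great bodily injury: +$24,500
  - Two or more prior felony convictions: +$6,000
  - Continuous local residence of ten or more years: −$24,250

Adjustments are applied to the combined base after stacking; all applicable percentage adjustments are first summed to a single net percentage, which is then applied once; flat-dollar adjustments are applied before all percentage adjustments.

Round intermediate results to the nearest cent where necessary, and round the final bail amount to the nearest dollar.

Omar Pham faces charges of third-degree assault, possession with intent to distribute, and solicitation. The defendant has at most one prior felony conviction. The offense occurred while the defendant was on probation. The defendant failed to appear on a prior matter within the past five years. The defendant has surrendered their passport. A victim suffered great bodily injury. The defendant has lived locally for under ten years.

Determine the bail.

Base amounts from the schedule: third-degree assault $37,000; possession with intent to distribute $18,500; solicitation $5,500.
Stacking rule: use the highest base only. Highest is third-degree assault at $37,000. Combined base = $37,000.
Defendant has surrendered passport (−$18,250 flat): $37,000 − $18,250 = $18,750.
Victim suffered great bodily injury (+$24,500 flat): $18,750 + $24,500 = $43,250.
Net percentage adjustment: +25% +75% = +100%. $43,250 × 2 = $86,500.

$86,500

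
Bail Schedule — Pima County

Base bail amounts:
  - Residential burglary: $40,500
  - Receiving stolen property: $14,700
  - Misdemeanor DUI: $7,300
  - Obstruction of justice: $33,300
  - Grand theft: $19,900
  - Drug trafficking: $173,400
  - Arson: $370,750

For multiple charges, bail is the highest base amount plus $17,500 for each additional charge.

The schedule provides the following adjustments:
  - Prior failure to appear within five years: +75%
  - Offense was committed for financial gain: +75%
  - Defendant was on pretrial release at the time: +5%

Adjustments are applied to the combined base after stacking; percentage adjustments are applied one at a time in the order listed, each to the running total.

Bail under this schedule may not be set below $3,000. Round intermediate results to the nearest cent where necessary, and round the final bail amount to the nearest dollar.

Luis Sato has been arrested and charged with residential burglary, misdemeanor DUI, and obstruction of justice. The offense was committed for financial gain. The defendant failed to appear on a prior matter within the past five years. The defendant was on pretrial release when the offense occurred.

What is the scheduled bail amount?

$242,780

Base amounts from the schedule: residential burglary $40,500; misdemeanor DUI $7,300; obstruction of justice $33,300.
Stacking rule: highest base plus $17,500 per additional charge. Highest is residential burglary at $40,500; 2 additional charges → +$35,000. Combined base = $75,500.
Prior failure to appear within five years (+75%): $75,500 × 1.75 = $132,125.
Offense was committed for financial gain (+75%): $132,125 × 1.75 = $231,218.75.
Defendant was on pretrial release at the time (+5%): $231,218.75 × 1.05 = $242,779.69.
$242,779.69 is at or above the $3,000 minimum.
Rounded to the nearest dollar: $242,780.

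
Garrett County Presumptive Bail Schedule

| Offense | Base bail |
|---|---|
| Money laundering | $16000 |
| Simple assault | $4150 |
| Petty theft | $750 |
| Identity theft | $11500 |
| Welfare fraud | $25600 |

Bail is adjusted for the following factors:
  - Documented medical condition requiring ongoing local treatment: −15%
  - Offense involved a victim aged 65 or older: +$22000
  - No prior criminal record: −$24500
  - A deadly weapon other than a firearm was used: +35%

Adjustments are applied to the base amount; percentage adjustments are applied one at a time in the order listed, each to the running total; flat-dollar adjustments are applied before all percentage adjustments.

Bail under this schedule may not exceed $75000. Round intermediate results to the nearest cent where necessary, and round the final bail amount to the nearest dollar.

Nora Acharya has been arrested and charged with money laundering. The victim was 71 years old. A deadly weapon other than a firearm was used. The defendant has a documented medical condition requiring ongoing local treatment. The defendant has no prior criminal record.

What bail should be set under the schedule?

$15491

Base amounts from the schedule: money laundering $16000.
Single charge. Combined base = $16000.
Offense involved a victim aged 65 or older (+$22000 flat): $16000 + $22000 = $38000.
No prior criminal record (−$24500 flat): $38000 − $24500 = $13500.
Documented medical condition requiring ongoing local treatment (−15%): $13500 × 0.85 = $11475.
A deadly weapon other than a firearm was used (+35%): $11475 × 1.35 = $15491.25.
$15491.25 is within the $75000 maximum.
Rounded to the nearest dollar: $15491.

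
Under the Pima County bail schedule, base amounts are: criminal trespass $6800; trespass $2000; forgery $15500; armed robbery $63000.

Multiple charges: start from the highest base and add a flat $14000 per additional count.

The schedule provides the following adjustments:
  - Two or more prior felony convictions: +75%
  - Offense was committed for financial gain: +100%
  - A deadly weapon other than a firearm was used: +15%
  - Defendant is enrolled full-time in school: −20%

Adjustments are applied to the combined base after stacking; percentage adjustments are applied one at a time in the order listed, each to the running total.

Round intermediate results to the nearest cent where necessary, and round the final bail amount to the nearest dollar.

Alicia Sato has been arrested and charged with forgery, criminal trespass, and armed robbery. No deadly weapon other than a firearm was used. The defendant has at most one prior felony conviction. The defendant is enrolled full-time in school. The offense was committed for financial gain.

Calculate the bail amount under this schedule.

$145600

Base amounts from the schedule: forgery $15500; criminal trespass $6800; armed robbery $63000.
Stacking rule: highest base plus $14000 per additional charge. Highest is armed robbery at $63000; 2 additional charges → +$28000. Combined base = $91000.
Offense was committed for financial gain (+100%): $91000 × 2 = $182000.
Defendant is enrolled full-time in school (−20%): $182000 × 0.8 = $145600.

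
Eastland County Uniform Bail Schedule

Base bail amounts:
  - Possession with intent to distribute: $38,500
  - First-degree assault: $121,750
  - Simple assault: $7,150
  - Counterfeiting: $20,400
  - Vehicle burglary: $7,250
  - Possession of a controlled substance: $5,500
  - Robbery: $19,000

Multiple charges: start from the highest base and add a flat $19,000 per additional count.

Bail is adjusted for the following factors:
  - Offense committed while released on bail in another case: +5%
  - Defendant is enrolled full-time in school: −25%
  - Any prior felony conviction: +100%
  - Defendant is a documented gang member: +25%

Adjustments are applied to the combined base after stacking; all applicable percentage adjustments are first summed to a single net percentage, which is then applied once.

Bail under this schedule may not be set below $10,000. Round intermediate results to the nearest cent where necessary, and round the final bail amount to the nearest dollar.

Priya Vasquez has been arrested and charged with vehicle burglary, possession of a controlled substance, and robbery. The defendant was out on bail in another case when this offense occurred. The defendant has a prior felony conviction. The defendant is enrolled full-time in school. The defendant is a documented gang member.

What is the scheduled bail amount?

Base amounts from the schedule: vehicle burglary $7,250; possession of a controlled substance $5,500; robbery $19,000.
Stacking rule: highest base plus $19,000 per additional charge. Highest is robbery at $19,000; 2 additional charges → +$38,000. Combined base = $57,000.
Net percentage adjustment: +5% −25% +100% +25% = +105%. $57,000 × 2.05 = $116,850.
$116,850 is at or above the $10,000 minimum.

$116,850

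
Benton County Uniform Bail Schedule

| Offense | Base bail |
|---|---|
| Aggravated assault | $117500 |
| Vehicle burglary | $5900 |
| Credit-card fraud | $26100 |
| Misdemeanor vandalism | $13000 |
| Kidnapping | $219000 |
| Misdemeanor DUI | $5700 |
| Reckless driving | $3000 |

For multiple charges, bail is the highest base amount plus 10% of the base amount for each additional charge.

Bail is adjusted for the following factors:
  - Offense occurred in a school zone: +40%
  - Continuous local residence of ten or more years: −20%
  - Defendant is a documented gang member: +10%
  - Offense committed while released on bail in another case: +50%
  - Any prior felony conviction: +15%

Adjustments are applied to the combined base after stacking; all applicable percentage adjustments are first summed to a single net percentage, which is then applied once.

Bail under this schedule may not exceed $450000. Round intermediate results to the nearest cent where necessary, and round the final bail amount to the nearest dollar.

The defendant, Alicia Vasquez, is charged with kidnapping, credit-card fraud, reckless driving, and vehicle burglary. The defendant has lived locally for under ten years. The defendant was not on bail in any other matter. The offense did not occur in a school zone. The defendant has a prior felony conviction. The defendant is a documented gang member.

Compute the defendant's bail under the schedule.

$278125

Base amounts from the schedule: kidnapping $219000; credit-card fraud $26100; reckless driving $3000; vehicle burglary $5900.
Stacking rule: highest base plus 10% of each additional charge. Highest is kidnapping at $219000. Additional: $26100 × 10% = $2610; $3000 × 10% = $300; $5900 × 10% = $590. Combined base = $219000 + $3500 = $222500.
Net percentage adjustment: +10% +15% = +25%. $222500 × 1.25 = $278125.
$278125 is within the $450000 maximum.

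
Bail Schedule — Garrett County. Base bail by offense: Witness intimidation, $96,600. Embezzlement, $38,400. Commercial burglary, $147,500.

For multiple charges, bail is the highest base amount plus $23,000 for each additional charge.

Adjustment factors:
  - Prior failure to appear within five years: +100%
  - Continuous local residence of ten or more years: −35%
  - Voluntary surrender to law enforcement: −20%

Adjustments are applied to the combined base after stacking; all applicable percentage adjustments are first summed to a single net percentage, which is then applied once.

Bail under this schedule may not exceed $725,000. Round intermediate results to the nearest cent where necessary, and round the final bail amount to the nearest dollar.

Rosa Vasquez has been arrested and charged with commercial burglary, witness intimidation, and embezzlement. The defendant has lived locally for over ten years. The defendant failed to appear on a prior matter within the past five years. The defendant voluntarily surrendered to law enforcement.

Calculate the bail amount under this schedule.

$280,575

Base amounts from the schedule: commercial burglary $147,500; witness intimidation $96,600; embezzlement $38,400.
Stacking rule: highest base plus $23,000 per additional charge. Highest is commercial burglary at $147,500; 2 additional charges → +$46,000. Combined base = $193,500.
Net percentage adjustment: +100% −35% −20% = +45%. $193,500 × 1.45 = $280,575.
$280,575 is within the $725,000 maximum.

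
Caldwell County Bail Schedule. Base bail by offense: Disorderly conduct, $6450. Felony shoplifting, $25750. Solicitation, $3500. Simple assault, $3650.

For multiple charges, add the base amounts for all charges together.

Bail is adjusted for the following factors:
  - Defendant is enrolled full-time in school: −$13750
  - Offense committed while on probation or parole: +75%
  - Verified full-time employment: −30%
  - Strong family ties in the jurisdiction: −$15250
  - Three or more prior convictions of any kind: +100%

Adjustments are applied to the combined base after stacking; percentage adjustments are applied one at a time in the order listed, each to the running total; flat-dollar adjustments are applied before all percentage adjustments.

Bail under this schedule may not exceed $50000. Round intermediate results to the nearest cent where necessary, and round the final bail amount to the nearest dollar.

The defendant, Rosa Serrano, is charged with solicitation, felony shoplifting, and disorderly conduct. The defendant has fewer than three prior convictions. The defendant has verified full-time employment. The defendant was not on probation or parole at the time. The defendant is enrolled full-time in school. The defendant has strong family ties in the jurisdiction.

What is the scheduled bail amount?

$4690

Base amounts from the schedule: solicitation $3500; felony shoplifting $25750; disorderly conduct $6450.
Stacking rule: sum of all bases. $3500 + $25750 + $6450 = $35700.
Defendant is enrolled full-time in school (−$13750 flat): $35700 − $13750 = $21950.
Strong family ties in the jurisdiction (−$15250 flat): $21950 − $15250 = $6700.
Verified full-time employment (−30%): $6700 × 0.7 = $4690.
$4690 is within the $50000 maximum.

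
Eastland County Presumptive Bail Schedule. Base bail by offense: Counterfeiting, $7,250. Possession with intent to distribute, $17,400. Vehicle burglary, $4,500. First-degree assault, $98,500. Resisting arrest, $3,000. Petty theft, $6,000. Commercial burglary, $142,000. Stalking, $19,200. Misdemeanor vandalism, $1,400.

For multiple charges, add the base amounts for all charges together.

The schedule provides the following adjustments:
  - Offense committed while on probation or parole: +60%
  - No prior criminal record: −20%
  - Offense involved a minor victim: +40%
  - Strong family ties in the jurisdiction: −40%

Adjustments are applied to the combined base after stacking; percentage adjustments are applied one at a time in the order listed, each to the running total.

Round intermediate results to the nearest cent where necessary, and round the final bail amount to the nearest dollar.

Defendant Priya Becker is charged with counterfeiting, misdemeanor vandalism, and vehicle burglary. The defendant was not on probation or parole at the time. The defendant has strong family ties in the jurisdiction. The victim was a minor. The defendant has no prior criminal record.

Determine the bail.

Base amounts from the schedule: counterfeiting $7,250; misdemeanor vandalism $1,400; vehicle burglary $4,500.
Stacking rule: sum of all bases. $7,250 + $1,400 + $4,500 = $13,150.
No prior criminal record (−20%): $13,150 × 0.8 = $10,520.
Offense involved a minor victim (+40%): $10,520 × 1.4 = $14,728.
Strong family ties in the jurisdiction (−40%): $14,728 × 0.6 = $8,836.80.
Rounded to the nearest dollar: $8,837.

$8,837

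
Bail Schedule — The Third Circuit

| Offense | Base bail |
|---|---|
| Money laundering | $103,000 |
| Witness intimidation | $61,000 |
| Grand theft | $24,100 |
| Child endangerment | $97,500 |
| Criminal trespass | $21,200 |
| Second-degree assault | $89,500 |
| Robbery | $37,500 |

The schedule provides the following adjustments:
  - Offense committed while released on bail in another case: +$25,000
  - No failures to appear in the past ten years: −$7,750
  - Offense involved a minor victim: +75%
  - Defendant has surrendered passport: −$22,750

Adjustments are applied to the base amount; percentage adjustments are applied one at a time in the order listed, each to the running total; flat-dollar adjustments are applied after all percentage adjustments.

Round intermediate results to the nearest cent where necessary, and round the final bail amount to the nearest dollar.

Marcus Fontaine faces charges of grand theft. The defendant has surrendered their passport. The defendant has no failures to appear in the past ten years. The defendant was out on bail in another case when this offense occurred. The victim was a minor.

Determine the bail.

$36,675

Base amounts from the schedule: grand theft $24,100.
Single charge. Combined base = $24,100.
Offense involved a minor victim (+75%): $24,100 × 1.75 = $42,175.
Offense committed while released on bail in another case (+$25,000 flat): $42,175 + $25,000 = $67,175.
No failures to appear in the past ten years (−$7,750 flat): $67,175 − $7,750 = $59,425.
Defendant has surrendered passport (−$22,750 flat): $59,425 − $22,750 = $36,675.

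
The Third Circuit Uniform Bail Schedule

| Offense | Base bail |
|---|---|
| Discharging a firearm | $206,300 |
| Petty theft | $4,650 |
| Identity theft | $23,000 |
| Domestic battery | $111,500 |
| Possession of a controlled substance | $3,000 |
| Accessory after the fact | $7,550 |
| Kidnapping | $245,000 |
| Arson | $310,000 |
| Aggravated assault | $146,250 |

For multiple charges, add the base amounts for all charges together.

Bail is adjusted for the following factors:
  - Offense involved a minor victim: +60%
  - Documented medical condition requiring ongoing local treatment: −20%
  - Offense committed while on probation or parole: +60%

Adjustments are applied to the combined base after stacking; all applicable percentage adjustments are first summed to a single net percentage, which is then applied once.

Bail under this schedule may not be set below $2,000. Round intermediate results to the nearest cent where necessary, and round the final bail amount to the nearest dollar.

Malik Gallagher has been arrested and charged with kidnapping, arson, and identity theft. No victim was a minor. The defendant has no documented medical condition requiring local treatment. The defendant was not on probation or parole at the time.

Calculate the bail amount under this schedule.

$578,000

Base amounts from the schedule: kidnapping $245,000; arson $310,000; identity theft $23,000.
Stacking rule: sum of all bases. $245,000 + $310,000 + $23,000 = $578,000.
No adjustment factors apply to this defendant.
$578,000 is at or above the $2,000 minimum.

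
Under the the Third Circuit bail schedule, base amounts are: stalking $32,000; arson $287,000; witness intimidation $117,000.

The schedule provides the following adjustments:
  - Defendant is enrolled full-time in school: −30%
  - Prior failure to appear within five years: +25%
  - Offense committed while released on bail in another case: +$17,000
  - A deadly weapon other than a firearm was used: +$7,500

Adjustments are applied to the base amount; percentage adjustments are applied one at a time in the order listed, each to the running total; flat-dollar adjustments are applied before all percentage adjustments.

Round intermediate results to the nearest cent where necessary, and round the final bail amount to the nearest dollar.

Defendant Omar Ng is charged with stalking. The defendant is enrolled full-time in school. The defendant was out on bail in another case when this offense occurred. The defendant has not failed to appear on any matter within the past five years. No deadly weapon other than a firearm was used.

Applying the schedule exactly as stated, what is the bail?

$34,300

Base amounts from the schedule: stalking $32,000.
Single charge. Combined base = $32,000.
Offense committed while released on bail in another case (+$17,000 flat): $32,000 + $17,000 = $49,000.
Defendant is enrolled full-time in school (−30%): $49,000 × 0.7 = $34,300.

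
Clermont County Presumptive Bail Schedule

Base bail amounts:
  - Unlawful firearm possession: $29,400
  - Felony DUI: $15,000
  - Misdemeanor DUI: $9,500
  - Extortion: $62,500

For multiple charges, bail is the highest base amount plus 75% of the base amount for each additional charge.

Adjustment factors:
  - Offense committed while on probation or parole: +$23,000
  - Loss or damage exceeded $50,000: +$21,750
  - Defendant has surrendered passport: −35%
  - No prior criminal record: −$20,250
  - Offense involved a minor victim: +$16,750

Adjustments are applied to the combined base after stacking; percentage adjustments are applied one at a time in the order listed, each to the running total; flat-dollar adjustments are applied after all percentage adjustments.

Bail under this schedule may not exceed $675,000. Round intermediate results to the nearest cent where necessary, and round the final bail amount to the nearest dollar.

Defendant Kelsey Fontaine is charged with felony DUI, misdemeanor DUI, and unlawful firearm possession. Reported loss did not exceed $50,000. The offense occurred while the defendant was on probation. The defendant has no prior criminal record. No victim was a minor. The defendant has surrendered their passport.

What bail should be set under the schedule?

$33,804

Base amounts from the schedule: felony DUI $15,000; misdemeanor DUI $9,500; unlawful firearm possession $29,400.
Stacking rule: highest base plus 75% of each additional charge. Highest is unlawful firearm possession at $29,400. Additional: $15,000 × 75% = $11,250; $9,500 × 75% = $7,125. Combined base = $29,400 + $18,375 = $47,775.
Defendant has surrendered passport (−35%): $47,775 × 0.65 = $31,053.75.
Offense committed while on probation or parole (+$23,000 flat): $31,053.75 + $23,000 = $54,053.75.
No prior criminal record (−$20,250 flat): $54,053.75 − $20,250 = $33,803.75.
$33,803.75 is within the $675,000 maximum.
Rounded to the nearest dollar: $33,804.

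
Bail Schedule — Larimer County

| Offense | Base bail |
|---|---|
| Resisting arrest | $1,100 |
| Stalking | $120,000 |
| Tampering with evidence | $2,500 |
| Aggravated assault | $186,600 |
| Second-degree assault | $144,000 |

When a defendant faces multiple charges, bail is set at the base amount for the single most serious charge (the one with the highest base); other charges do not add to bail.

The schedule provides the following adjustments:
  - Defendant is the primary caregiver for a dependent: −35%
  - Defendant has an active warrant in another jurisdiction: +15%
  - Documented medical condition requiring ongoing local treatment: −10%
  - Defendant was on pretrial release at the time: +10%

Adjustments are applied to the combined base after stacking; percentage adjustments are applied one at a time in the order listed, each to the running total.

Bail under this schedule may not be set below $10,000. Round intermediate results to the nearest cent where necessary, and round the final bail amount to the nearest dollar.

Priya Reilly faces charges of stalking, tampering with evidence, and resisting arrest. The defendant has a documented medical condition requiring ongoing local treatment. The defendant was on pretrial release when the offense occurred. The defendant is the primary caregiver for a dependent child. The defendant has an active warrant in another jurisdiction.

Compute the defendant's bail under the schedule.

$88,803

Base amounts from the schedule: stalking $120,000; tampering with evidence $2,500; resisting arrest $1,100.
Stacking rule: use the highest base only. Highest is stalking at $120,000. Combined base = $120,000.
Defendant is the primary caregiver for a dependent (−35%): $120,000 × 0.65 = $78,000.
Defendant has an active warrant in another jurisdiction (+15%): $78,000 × 1.15 = $89,700.
Documented medical condition requiring ongoing local treatment (−10%): $89,700 × 0.9 = $80,730.
Defendant was on pretrial release at the time (+10%): $80,730 × 1.1 = $88,803.
$88,803 is at or above the $10,000 minimum.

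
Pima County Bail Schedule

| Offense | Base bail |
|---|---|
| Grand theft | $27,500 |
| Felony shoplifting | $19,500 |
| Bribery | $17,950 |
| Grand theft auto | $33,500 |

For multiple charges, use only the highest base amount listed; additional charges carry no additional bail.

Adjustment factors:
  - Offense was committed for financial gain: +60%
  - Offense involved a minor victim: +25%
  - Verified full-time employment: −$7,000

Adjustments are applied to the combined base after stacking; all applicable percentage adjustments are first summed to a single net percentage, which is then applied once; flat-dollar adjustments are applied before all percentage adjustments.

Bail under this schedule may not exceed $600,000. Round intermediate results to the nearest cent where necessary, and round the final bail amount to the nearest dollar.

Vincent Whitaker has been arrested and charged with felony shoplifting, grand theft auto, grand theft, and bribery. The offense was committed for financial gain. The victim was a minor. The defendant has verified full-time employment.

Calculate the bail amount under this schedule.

Base amounts from the schedule: felony shoplifting $19,500; grand theft auto $33,500; grand theft $27,500; bribery $17,950.
Stacking rule: use the highest base only. Highest is grand theft auto at $33,500. Combined base = $33,500.
Verified full-time employment (−$7,000 flat): $33,500 − $7,000 = $26,500.
Net percentage adjustment: +60% +25% = +85%. $26,500 × 1.85 = $49,025.
$49,025 is within the $600,000 maximum.

$49,025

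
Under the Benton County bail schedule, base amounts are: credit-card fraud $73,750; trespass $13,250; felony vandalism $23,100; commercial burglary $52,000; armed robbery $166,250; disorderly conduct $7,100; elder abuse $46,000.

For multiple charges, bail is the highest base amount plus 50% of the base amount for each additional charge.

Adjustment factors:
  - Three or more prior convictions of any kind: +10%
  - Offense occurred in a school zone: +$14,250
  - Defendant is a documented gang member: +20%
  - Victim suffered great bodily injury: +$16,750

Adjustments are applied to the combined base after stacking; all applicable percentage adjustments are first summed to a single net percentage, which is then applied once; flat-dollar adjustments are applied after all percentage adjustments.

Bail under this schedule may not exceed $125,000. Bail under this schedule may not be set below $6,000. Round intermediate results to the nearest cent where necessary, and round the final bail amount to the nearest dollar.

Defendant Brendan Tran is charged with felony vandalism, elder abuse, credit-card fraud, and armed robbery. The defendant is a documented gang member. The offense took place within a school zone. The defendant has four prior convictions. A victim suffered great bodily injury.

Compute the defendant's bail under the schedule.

Base amounts from the schedule: felony vandalism $23,100; elder abuse $46,000; credit-card fraud $73,750; armed robbery $166,250.
Stacking rule: highest base plus 50% of each additional charge. Highest is armed robbery at $166,250. Additional: $23,100 × 50% = $11,550; $46,000 × 50% = $23,000; $73,750 × 50% = $36,875. Combined base = $166,250 + $71,425 = $237,675.
Net percentage adjustment: +10% +20% = +30%. $237,675 × 1.3 = $308,977.50.
Offense occurred in a school zone (+$14,250 flat): $308,977.50 + $14,250 = $323,227.50.
Victim suffered great bodily injury (+$16,750 flat): $323,227.50 + $16,750 = $339,977.50.
Result $339,977.50 exceeds the maximum of $125,000; bail is capped at $125,000.
$125,000 is at or above the $6,000 minimum.

$125,000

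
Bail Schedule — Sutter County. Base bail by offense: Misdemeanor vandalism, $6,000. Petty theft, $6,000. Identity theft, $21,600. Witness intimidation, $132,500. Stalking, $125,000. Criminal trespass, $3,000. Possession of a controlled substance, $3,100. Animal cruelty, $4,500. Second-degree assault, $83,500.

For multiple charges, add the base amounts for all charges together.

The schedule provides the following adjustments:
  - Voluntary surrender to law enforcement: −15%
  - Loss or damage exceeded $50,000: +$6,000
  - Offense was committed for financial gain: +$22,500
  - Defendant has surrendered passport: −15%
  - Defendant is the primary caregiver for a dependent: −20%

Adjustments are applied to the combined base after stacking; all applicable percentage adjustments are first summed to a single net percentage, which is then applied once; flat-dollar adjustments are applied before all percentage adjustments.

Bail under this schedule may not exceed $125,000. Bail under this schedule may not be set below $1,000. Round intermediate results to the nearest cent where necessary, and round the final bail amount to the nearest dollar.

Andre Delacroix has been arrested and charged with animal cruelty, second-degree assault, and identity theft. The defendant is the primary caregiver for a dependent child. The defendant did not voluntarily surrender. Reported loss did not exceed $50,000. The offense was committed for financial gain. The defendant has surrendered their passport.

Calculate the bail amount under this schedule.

Base amounts from the schedule: animal cruelty $4,500; second-degree assault $83,500; identity theft $21,600.
Stacking rule: sum of all bases. $4,500 + $83,500 + $21,600 = $109,600.
Offense was committed for financial gain (+$22,500 flat): $109,600 + $22,500 = $132,100.
Net percentage adjustment: −15% −20% = −35%. $132,100 × 0.65 = $85,865.
$85,865 is within the $125,000 maximum.
$85,865 is at or above the $1,000 minimum.

$85,865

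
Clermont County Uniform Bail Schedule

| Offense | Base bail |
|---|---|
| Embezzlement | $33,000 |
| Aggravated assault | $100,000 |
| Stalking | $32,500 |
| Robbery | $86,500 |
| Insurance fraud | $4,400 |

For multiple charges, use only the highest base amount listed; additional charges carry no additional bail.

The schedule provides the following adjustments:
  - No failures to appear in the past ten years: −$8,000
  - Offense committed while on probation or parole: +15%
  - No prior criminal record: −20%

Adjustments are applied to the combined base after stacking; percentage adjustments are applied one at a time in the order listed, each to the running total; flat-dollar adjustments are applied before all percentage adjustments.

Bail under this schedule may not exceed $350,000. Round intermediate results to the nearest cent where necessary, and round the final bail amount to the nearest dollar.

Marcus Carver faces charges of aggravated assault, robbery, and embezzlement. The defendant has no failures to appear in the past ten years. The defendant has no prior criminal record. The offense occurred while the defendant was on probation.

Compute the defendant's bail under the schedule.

Base amounts from the schedule: aggravated assault $100,000; robbery $86,500; embezzlement $33,000.
Stacking rule: use the highest base only. Highest is aggravated assault at $100,000. Combined base = $100,000.
No failures to appear in the past ten years (−$8,000 flat): $100,000 − $8,000 = $92,000.
Offense committed while on probation or parole (+15%): $92,000 × 1.15 = $105,800.
No prior criminal record (−20%): $105,800 × 0.8 = $84,640.
$84,640 is within the $350,000 maximum.

$84,640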